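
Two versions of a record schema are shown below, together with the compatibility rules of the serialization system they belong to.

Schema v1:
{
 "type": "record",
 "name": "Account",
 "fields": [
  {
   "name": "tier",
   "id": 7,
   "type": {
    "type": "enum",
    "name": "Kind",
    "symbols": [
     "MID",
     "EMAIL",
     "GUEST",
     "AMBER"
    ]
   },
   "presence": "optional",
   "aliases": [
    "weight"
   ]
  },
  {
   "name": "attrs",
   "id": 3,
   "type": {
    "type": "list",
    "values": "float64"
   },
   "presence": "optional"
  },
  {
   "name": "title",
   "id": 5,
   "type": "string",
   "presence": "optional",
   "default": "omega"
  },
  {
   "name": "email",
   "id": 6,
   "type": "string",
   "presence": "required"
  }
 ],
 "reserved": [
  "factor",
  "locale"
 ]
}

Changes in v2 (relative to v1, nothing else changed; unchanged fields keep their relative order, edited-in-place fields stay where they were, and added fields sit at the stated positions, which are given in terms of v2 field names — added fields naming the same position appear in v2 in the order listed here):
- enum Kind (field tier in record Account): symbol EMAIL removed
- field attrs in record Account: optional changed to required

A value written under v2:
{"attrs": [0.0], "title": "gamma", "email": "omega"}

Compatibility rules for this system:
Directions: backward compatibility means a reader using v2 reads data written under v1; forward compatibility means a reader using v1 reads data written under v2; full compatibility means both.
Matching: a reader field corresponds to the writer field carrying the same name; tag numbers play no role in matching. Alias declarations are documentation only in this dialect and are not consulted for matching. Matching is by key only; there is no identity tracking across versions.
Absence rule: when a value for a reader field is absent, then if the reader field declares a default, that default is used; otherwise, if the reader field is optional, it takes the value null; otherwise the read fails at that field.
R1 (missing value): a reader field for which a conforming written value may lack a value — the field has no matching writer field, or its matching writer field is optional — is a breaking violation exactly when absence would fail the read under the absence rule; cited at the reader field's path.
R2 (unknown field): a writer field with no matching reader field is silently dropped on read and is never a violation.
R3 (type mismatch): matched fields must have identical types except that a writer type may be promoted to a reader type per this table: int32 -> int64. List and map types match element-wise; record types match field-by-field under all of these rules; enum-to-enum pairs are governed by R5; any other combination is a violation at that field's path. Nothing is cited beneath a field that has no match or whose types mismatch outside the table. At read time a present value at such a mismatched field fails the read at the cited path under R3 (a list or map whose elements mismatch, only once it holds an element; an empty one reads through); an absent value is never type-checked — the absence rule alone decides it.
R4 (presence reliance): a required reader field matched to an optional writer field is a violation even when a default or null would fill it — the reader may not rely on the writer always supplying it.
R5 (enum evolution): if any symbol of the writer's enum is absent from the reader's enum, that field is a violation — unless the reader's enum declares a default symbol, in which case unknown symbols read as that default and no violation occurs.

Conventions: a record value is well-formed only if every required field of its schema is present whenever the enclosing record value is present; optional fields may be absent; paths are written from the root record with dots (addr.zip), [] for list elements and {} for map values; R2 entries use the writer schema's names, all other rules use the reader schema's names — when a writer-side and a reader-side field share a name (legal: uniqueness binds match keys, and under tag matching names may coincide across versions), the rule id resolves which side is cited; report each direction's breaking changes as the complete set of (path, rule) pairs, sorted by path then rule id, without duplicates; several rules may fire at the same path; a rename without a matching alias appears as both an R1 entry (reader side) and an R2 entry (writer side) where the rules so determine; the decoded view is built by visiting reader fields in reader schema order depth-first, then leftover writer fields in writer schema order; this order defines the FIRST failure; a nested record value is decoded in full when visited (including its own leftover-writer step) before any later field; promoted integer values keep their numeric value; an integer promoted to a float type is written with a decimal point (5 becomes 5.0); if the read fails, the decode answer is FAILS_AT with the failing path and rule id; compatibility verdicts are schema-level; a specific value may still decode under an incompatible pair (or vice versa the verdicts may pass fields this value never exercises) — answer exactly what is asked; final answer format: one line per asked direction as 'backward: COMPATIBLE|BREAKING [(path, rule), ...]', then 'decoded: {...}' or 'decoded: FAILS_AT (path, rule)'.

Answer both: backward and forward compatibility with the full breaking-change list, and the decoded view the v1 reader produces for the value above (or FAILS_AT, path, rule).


backward: BREAKING [(attrs, R1), (attrs, R4), (tier, R5)]; forward: COMPATIBLE []; decoded: {"tier": null, "attrs": [0.0], "title": "gamma", "email": "omega"}

arrows below run writer -> reader for Account
checking backward for Account: reader v2 against writer v1:
  writer optional, Kind -> Kind: reader tier maps from writer tier
  writer optional, list<float64> -> list<float64>: reader attrs maps from writer attrs
  writer optional, string -> string: reader title maps from writer title
  writer required, string -> string: reader email maps from writer email
  violation R1 at attrs
  violation R4 at attrs
  violation R5 at tier
  => backward verdict for Account: BREAKING, 3 violation(s)
checking forward for Account: reader v1 against writer v2:
  writer optional, Kind -> Kind: reader tier maps from writer tier
  writer required, list<float64> -> list<float64>: reader attrs maps from writer attrs
  writer optional, string -> string: reader title maps from writer title
  writer required, string -> string: reader email maps from writer email
  => no violations; forward on Account: COMPATIBLE
decode walk for Account under reader schema v1:
  tier := null (absent, optional -> null)
  attrs := [0.0]
  title := "gamma"
  email := "omega"
  => decoded: {"tier": null, "attrs": [0.0], "title": "gamma", "email": "omega"}


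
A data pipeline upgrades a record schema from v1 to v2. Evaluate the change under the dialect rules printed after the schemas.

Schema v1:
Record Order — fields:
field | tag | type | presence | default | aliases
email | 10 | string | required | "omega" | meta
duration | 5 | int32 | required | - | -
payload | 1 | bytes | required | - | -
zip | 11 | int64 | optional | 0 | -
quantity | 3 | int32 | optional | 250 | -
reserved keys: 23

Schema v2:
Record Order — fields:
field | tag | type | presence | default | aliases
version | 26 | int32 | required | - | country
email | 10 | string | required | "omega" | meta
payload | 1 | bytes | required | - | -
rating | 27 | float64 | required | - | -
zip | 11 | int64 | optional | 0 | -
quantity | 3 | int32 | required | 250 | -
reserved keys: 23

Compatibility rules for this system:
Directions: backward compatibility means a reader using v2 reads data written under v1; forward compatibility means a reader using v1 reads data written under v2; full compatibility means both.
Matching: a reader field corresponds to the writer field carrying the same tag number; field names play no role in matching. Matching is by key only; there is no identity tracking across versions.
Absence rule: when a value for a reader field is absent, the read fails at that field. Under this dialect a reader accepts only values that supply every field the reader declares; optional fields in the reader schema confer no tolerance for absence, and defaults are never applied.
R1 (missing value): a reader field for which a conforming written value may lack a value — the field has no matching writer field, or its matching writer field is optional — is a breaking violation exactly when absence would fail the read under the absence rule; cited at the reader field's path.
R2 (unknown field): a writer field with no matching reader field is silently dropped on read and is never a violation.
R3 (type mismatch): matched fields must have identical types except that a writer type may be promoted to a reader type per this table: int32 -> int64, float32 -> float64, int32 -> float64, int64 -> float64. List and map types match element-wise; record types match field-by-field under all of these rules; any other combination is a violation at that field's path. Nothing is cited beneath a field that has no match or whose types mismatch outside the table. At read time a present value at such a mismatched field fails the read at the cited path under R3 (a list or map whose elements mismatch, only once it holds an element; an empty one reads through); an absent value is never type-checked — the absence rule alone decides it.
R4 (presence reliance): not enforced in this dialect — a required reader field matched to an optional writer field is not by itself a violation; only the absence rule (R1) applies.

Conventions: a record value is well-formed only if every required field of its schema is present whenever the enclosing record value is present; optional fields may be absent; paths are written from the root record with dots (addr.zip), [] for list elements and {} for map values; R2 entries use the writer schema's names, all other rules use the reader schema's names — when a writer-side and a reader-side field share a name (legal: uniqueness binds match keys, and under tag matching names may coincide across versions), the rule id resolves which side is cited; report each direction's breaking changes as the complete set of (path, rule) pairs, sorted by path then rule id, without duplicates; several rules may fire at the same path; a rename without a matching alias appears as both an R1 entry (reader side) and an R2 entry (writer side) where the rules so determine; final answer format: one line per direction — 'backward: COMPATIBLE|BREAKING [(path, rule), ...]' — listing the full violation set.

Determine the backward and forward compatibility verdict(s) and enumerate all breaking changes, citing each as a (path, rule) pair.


arrows below run writer -> reader for Order
backward pass over Order, reader schema v2, writer schema v1:
  version has no writer counterpart
  email <- email (string -> string, writer required)
  payload <- payload (bytes -> bytes, writer required)
  rating has no writer counterpart
  zip <- zip (int64 -> int64, writer optional)
  quantity <- quantity (int32 -> int32, writer optional)
  writer field duration has no reader counterpart
  breaking: (quantity, R1)
  breaking: (rating, R1)
  breaking: (version, R1)
  breaking: (zip, R1)
  => backward: BREAKING (4)
forward pass over Order, reader schema v1, writer schema v2:
  email <- email (string -> string, writer required)
  duration has no writer counterpart
  payload <- payload (bytes -> bytes, writer required)
  zip <- zip (int64 -> int64, writer optional)
  quantity <- quantity (int32 -> int32, writer required)
  writer field version has no reader counterpart
  writer field rating has no reader counterpart
  breaking: (duration, R1)
  breaking: (zip, R1)
  => forward: BREAKING (2)

backward: BREAKING [(quantity, R1), (rating, R1), (version, R1), (zip, R1)]; forward: BREAKING [(duration, R1), (zip, R1)]


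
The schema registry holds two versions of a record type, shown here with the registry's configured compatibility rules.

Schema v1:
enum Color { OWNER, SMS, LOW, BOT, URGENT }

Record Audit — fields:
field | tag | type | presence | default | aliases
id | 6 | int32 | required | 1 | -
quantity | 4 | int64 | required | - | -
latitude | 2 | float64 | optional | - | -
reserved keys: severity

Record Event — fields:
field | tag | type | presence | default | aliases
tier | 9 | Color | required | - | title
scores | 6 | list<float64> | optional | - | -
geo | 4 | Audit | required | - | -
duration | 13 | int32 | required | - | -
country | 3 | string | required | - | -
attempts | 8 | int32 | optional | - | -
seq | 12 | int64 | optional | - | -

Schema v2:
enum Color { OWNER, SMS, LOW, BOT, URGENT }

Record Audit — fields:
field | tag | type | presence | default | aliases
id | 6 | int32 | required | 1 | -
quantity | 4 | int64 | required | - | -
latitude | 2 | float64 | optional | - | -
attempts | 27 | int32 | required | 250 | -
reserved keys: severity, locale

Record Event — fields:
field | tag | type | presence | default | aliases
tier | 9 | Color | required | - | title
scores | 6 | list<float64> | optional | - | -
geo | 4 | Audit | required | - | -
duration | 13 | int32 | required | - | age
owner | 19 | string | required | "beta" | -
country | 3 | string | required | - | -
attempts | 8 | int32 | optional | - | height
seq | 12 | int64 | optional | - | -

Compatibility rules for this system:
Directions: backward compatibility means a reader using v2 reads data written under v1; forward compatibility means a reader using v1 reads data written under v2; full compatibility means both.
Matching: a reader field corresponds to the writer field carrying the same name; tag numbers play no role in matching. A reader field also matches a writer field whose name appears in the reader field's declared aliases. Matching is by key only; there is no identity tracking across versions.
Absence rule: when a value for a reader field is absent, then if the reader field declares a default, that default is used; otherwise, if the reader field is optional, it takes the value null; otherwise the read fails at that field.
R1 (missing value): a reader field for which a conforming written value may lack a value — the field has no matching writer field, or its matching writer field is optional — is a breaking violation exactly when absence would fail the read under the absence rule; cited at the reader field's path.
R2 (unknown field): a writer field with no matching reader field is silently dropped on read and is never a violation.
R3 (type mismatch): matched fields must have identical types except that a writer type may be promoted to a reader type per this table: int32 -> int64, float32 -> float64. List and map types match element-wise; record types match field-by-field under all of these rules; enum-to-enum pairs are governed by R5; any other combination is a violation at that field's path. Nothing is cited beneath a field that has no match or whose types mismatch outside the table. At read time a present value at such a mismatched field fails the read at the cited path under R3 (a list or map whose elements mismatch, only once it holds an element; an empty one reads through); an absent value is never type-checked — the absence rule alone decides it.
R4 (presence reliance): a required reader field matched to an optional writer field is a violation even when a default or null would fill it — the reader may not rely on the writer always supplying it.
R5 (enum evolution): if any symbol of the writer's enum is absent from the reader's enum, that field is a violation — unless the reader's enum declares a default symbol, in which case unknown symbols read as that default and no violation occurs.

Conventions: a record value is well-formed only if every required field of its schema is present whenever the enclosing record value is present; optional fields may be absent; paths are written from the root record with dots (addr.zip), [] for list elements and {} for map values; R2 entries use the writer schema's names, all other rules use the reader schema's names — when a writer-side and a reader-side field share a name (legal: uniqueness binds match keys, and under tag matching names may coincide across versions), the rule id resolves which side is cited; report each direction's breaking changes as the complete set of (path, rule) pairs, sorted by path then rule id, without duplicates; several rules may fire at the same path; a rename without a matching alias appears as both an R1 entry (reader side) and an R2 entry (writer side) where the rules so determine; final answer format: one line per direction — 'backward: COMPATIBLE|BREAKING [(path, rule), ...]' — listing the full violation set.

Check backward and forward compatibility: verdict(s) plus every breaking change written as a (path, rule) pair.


backward: COMPATIBLE []; forward: COMPATIBLE []

each type pair in Event: writer, then reader
checking backward for Event: reader v2 against writer v1:
  Color -> Color, writer required: tier aligns to tier
  list<float64> -> list<float64>, writer optional: scores aligns to scores
  Audit -> Audit, writer required: geo aligns to geo
  int32 -> int32, writer required: duration aligns to duration
  owner: no writer-side match
  string -> string, writer required: country aligns to country
  int32 -> int32, writer optional: attempts aligns to attempts
  int64 -> int64, writer optional: seq aligns to seq
  int32 -> int32, writer required: geo.id aligns to geo.id
  int64 -> int64, writer required: geo.quantity aligns to geo.quantity
  float64 -> float64, writer optional: geo.latitude aligns to geo.latitude
  geo.attempts: no writer-side match
  nothing fires on Event: backward is COMPATIBLE
checking forward for Event: reader v1 against writer v2:
  Color -> Color, writer required: tier aligns to tier
  list<float64> -> list<float64>, writer optional: scores aligns to scores
  Audit -> Audit, writer required: geo aligns to geo
  int32 -> int32, writer required: duration aligns to duration
  string -> string, writer required: country aligns to country
  int32 -> int32, writer optional: attempts aligns to attempts
  int64 -> int64, writer optional: seq aligns to seq
  writer owner: unknown to reader
  int32 -> int32, writer required: geo.id aligns to geo.id
  int64 -> int64, writer required: geo.quantity aligns to geo.quantity
  float64 -> float64, writer optional: geo.latitude aligns to geo.latitude
  writer geo.attempts: unknown to reader
  nothing fires on Event: forward is COMPATIBLE


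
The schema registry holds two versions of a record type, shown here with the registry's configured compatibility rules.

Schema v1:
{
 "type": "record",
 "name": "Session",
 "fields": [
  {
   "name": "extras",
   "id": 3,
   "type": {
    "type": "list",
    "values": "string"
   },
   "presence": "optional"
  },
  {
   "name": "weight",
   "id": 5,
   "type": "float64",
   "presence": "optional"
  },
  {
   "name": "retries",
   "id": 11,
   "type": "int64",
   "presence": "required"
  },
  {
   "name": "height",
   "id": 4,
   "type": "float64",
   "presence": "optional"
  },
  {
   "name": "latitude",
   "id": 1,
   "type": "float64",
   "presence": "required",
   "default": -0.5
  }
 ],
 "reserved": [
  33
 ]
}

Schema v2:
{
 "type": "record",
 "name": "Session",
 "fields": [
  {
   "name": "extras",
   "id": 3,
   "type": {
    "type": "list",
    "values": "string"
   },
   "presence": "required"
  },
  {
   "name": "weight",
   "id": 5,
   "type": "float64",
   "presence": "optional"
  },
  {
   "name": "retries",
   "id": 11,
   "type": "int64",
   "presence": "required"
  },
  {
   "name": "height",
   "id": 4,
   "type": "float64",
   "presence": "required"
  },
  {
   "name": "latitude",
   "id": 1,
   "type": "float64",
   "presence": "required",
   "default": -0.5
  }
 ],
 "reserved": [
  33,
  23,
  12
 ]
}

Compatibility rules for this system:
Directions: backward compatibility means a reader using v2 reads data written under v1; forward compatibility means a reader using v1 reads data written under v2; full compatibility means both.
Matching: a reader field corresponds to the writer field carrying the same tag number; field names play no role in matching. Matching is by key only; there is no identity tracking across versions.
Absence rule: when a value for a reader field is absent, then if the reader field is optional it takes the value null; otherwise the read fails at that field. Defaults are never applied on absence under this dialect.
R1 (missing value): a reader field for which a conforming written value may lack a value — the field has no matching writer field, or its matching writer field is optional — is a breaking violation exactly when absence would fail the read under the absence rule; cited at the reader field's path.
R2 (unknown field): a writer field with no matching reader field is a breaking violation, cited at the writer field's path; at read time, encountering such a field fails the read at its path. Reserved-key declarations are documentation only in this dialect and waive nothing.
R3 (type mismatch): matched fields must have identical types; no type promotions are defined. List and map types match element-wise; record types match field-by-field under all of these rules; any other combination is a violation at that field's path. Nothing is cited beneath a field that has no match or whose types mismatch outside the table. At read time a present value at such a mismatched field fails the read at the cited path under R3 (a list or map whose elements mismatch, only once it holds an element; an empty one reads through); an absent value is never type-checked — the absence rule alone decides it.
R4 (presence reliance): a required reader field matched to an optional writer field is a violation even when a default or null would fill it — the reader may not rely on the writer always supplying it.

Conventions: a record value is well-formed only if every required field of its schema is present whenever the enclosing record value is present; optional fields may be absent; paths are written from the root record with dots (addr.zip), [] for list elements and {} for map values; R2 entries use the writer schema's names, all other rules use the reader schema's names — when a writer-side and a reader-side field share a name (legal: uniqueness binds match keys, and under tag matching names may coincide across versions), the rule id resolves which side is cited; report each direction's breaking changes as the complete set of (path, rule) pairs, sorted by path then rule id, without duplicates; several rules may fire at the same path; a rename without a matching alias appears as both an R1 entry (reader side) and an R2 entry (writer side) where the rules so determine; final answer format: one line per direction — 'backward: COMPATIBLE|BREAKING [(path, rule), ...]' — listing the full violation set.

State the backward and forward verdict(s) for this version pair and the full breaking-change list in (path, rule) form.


backward: BREAKING [(extras, R1), (extras, R4), (height, R1), (height, R4)]; forward: COMPATIBLE []

the writer's type comes first in each Session pair
backward for Session (reader v2, writer v1):
  extras <- extras (list<string> -> list<string>, writer optional)
  weight <- weight (float64 -> float64, writer optional)
  retries <- retries (int64 -> int64, writer required)
  height <- height (float64 -> float64, writer optional)
  latitude <- latitude (float64 -> float64, writer required)
  rule R1 violated at extras
  rule R4 violated at extras
  rule R1 violated at height
  rule R4 violated at height
  => 4 violation(s): backward is BREAKING for Session
forward for Session (reader v1, writer v2):
  extras <- extras (list<string> -> list<string>, writer required)
  weight <- weight (float64 -> float64, writer optional)
  retries <- retries (int64 -> int64, writer required)
  height <- height (float64 -> float64, writer required)
  latitude <- latitude (float64 -> float64, writer required)
  nothing fires on Session: forward is COMPATIBLE


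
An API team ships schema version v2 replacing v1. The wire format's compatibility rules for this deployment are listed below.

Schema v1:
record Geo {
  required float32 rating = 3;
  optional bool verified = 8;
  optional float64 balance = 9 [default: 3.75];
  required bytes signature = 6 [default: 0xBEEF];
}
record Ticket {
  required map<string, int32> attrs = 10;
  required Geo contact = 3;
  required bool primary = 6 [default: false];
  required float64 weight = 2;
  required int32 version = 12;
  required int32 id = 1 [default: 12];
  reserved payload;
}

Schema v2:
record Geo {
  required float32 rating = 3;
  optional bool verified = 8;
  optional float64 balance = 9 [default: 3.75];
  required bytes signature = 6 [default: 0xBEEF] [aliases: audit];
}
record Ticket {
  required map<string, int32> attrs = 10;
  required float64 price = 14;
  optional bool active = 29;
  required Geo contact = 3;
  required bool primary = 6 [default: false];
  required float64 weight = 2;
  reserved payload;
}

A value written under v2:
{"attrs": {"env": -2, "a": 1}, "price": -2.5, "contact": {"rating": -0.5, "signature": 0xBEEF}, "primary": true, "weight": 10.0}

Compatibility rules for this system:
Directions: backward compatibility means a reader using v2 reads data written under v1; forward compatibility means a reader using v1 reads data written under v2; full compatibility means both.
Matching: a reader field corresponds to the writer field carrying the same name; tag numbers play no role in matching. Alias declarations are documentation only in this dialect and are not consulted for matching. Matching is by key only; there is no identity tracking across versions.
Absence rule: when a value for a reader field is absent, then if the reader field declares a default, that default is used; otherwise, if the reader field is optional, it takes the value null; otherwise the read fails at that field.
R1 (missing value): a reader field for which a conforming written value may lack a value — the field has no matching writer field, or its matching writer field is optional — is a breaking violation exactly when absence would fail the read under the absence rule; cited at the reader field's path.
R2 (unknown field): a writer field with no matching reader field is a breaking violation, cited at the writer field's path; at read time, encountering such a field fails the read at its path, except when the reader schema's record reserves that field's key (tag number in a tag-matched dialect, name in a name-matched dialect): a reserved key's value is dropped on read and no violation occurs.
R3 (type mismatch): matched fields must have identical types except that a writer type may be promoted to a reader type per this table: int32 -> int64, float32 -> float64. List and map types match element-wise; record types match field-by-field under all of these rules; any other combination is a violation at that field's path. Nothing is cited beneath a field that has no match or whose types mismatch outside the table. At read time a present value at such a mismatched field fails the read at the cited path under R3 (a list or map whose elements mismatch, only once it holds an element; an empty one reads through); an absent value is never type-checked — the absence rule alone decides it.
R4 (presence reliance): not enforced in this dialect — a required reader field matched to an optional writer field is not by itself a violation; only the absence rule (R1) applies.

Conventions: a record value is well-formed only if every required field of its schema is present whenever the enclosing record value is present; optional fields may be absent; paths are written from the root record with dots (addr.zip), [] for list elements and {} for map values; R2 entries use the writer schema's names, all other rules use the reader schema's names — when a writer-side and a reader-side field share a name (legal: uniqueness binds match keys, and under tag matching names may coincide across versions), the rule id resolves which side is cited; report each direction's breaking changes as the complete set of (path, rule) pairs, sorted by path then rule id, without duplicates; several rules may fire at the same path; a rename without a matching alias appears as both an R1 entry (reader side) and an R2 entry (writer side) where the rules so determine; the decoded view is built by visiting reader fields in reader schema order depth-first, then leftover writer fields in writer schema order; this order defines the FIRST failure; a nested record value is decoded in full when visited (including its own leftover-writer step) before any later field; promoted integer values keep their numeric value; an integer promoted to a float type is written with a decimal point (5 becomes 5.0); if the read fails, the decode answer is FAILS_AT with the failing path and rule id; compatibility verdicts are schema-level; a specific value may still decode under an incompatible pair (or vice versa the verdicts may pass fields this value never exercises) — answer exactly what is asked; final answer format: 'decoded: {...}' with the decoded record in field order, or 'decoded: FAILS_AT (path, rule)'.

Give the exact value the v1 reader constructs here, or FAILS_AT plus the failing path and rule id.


decoded: FAILS_AT (version, R1)

the writer's type comes first in each Ticket pair
decoding the Ticket value with the v1 reader:
  attrs := {"env": -2, "a": 1}
  contact.rating := -0.5
  contact.verified := null (not supplied -> null)
  contact.balance := 3.75 (no value, default fills)
  contact.signature := 0xBEEF
  primary := true
  weight := 10.0
  read fails at version under R1 (no fill)
  => FAILS_AT (version, R1)
remaining Ticket differences; none change what is asked:
  removed field id from record Ticket -> a verdict-level change on Ticket — the shown value reads the same
  added field price to record Ticket: required float64, tag 14 (in v2 it sits immediately before contact) -> a verdict-level change on Ticket — the shown value reads the same
  added field active to record Ticket: optional bool, tag 29 (in v2 it sits immediately before contact) -> a verdict-level change on Ticket — the shown value reads the same


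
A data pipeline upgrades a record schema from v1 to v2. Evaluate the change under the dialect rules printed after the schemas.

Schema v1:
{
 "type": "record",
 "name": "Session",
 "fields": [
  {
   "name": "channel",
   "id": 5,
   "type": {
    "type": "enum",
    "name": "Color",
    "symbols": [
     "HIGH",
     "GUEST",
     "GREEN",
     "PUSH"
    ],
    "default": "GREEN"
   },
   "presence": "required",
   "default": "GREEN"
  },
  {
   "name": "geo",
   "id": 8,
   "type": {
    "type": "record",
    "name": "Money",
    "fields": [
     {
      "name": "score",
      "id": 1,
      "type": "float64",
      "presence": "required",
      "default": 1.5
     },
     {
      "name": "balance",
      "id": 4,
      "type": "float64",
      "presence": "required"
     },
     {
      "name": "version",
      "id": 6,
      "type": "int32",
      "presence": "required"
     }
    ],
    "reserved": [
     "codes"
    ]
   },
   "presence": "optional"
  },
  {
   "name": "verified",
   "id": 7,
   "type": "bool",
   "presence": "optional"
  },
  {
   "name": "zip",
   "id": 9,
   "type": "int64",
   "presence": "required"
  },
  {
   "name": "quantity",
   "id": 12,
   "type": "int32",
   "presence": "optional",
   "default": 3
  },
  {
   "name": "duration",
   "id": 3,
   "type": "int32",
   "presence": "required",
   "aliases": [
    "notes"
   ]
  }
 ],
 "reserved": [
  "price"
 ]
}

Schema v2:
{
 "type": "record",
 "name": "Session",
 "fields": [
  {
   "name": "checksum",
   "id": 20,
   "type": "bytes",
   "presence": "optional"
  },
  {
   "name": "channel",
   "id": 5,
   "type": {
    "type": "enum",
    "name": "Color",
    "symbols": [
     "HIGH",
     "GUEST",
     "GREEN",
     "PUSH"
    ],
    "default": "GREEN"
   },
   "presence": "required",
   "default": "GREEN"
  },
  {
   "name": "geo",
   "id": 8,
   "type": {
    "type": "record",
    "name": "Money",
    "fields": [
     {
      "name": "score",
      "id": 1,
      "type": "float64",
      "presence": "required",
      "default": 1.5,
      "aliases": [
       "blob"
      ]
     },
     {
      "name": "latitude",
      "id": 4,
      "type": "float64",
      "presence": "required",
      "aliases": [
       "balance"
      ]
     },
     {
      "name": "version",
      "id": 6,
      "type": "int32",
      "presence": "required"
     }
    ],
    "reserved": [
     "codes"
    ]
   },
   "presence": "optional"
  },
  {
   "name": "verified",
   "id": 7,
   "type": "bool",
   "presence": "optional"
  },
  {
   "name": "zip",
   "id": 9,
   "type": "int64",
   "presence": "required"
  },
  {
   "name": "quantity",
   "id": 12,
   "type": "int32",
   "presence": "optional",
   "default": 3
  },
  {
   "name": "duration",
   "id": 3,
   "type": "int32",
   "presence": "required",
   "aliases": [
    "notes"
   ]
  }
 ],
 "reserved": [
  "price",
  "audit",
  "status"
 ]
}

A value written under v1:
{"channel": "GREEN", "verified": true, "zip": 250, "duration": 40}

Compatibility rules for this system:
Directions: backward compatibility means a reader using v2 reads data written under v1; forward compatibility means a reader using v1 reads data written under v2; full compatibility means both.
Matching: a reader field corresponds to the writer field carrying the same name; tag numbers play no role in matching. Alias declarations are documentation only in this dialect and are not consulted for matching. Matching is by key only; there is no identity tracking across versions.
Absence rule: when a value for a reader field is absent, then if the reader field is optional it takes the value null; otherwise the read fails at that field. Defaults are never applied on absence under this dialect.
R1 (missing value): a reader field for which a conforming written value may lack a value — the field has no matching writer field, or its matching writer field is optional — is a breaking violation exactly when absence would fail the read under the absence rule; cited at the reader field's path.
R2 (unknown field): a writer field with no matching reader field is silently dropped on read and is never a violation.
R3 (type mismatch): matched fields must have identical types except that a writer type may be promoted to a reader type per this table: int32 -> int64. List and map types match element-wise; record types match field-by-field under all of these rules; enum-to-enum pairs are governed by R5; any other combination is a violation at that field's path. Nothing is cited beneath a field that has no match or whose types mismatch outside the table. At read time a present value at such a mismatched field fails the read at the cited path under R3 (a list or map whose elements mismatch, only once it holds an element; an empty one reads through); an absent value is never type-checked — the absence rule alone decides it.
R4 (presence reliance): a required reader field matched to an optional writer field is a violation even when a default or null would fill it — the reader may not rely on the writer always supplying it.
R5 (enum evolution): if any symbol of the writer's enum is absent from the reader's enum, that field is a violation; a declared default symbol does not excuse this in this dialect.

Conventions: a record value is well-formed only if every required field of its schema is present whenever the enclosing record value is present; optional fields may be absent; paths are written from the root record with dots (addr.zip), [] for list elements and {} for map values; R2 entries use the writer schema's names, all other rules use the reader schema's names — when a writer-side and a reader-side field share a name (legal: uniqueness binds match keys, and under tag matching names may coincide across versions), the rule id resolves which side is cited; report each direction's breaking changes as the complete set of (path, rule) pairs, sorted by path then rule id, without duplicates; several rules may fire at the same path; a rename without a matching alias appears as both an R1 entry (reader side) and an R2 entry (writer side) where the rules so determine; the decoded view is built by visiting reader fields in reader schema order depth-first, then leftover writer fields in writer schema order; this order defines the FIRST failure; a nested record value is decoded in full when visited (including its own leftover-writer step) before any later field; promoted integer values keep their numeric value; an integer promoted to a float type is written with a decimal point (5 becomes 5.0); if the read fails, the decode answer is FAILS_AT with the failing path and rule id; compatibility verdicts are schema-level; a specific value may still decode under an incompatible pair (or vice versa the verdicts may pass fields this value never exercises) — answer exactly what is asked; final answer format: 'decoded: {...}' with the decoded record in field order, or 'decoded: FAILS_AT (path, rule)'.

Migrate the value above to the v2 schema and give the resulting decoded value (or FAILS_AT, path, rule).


decoded: {"checksum": null, "channel": "GREEN", "geo": null, "verified": true, "zip": 250, "quantity": null, "duration": 40}

in Session below, arrows point writer -> reader
decode (reader v2):
  checksum := null (missing; optional => null)
  channel := "GREEN"
  geo := null (missing; optional => null)
  verified := true
  zip := 250
  quantity := null (missing; optional => null)
  duration := 40
  => decoded: {"checksum": null, "channel": "GREEN", "geo": null, "verified": true, "zip": 250, "quantity": null, "duration": 40}
remaining Session differences; none change what is asked:
  renamed field balance to latitude in record Money (alias balance declared on the renamed field) -> a verdict-level change on Session — the shown value reads the same


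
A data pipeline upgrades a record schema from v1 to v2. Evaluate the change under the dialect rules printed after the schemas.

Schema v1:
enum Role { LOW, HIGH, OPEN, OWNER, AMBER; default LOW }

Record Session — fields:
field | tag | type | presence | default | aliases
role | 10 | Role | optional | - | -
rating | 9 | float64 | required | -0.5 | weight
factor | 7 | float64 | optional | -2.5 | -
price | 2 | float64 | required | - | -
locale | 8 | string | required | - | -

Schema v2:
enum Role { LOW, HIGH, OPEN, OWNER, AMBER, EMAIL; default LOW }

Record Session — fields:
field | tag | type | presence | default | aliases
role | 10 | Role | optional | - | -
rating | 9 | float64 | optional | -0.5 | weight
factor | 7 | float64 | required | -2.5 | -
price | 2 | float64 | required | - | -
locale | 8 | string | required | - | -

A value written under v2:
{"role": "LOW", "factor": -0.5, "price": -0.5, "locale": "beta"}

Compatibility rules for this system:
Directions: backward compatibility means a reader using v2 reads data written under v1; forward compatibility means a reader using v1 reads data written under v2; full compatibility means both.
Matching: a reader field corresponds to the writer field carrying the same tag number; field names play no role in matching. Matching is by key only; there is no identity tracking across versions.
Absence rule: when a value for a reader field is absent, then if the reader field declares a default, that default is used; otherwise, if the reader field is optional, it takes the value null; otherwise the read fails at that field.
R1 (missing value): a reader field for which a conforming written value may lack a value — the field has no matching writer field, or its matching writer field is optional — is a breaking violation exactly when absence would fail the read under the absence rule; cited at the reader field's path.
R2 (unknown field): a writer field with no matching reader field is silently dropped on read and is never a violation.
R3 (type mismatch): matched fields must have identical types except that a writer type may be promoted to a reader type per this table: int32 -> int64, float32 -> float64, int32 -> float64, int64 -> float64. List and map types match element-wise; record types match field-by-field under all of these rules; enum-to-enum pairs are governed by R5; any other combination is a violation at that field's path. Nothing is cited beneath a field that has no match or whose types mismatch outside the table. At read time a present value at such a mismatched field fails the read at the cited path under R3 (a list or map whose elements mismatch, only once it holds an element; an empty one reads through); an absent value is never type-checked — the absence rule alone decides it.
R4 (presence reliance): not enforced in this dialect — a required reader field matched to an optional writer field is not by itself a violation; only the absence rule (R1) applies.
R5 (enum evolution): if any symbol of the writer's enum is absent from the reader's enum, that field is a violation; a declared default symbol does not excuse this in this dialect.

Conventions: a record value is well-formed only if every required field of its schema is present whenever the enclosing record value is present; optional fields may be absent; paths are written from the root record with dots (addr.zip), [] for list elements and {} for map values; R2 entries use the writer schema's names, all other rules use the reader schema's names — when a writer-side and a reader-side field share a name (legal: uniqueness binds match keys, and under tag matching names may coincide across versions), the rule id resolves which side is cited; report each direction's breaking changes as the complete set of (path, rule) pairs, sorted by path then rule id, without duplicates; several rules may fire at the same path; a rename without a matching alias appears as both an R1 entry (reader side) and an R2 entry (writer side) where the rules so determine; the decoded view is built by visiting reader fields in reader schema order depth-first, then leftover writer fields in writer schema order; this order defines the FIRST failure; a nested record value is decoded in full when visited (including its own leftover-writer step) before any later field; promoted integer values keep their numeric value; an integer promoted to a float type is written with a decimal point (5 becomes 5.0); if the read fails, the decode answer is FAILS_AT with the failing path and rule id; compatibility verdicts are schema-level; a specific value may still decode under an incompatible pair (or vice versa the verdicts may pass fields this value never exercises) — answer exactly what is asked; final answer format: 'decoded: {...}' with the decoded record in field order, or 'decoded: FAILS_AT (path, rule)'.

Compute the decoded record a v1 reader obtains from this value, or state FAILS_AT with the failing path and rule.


in Session below, arrows point writer -> reader
migrating the Session value to v1:
  role := "LOW"
  rating := -0.5 (missing; default applied)
  factor := -0.5
  price := -0.5
  locale := "beta"
  => decoded: {"role": "LOW", "rating": -0.5, "factor": -0.5, "price": -0.5, "locale": "beta"}
checking off the Session differences that do not matter here:
  enum Role (field role in record Session): symbol EMAIL added -> shifts the Session verdicts, not this decode
  field factor in record Session: optional changed to required -> fires no rule on Session under this dialect and leaves the result unchanged
  field rating in record Session: required changed to optional -> fires no rule on Session under this dialect and leaves the result unchanged

decoded: {"role": "LOW", "rating": -0.5, "factor": -0.5, "price": -0.5, "locale": "beta"}
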